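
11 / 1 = 11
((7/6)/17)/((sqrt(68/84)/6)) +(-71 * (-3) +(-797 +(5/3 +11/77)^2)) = -256100/441 +7 * sqrt(357)/289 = -580.27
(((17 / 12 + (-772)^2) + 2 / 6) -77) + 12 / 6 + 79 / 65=154937111 / 260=595911.97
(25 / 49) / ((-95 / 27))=-135 / 931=-0.15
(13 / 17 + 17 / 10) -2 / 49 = 20191 / 8330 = 2.42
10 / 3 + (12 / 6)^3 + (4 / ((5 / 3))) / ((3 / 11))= 302 / 15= 20.13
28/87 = 0.32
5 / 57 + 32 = 1829 / 57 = 32.09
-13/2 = -6.50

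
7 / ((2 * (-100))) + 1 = 193 / 200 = 0.96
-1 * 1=-1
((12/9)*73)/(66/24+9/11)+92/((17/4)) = 391744/8007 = 48.93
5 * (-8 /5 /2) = -4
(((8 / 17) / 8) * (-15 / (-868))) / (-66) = -5 / 324632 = -0.00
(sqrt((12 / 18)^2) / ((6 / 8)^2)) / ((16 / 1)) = 2 / 27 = 0.07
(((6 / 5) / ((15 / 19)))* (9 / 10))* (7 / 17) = 1197 / 2125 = 0.56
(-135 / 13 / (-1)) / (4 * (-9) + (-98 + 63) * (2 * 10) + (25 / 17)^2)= -13005 / 919009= -0.01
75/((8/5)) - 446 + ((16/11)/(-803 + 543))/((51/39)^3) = -862801903/2161720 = -399.13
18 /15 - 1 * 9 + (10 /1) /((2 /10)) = 211 /5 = 42.20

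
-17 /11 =-1.55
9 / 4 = 2.25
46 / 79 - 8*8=-5010 / 79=-63.42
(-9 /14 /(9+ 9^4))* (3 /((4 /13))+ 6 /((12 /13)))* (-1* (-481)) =-6253 /8176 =-0.76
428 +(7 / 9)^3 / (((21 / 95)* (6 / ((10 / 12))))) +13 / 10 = 169114613 / 393660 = 429.60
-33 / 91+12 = 1059 / 91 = 11.64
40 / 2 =20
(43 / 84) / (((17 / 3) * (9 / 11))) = 473 / 4284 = 0.11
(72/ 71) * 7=504/ 71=7.10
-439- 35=-474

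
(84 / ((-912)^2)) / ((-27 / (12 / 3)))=-7 / 467856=-0.00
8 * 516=4128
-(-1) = 1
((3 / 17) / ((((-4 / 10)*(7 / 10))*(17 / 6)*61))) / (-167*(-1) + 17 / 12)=-5400 / 249397463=-0.00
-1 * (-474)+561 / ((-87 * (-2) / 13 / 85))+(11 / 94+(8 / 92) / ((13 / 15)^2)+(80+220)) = 22976841378 / 5297981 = 4336.91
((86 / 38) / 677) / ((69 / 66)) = 946 / 295849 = 0.00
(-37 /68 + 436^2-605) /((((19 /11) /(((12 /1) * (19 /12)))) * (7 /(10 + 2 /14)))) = 10063459131 /3332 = 3020245.84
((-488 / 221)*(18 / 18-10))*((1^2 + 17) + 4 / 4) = 83448 / 221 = 377.59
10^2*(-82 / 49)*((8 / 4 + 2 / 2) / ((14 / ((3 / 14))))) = -18450 / 2401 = -7.68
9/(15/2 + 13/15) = 270/251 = 1.08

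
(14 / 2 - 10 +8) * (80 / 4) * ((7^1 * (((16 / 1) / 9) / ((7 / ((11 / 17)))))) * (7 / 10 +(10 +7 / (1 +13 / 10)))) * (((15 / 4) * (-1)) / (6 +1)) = -6954200 / 8211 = -846.94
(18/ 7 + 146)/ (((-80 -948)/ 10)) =-2600/ 1799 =-1.45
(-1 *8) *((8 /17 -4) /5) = 96 /17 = 5.65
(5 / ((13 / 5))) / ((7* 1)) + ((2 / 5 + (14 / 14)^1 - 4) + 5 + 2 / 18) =11408 / 4095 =2.79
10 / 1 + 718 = 728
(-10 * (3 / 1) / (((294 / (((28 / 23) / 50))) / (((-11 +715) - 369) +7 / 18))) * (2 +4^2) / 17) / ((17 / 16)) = -193184 / 232645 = -0.83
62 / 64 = 31 / 32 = 0.97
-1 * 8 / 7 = -8 / 7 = -1.14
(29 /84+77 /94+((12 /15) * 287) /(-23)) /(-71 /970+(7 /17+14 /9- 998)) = 19806051603 /2237290592782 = 0.01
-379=-379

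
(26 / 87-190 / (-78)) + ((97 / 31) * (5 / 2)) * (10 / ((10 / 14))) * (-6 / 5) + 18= -1293571 / 11687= -110.68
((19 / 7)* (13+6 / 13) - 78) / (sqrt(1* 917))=-77* sqrt(917) / 1703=-1.37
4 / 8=1 / 2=0.50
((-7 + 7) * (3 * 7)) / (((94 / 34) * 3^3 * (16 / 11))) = 0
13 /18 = 0.72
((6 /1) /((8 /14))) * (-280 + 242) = -399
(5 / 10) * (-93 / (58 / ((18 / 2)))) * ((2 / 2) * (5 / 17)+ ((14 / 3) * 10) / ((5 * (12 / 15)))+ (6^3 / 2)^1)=-853461 / 986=-865.58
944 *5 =4720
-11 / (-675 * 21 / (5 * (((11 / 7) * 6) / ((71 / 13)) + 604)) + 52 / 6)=-9934518 / 3600211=-2.76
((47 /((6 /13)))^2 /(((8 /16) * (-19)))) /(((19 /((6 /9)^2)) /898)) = -22929.60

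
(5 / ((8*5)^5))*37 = 37 / 20480000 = 0.00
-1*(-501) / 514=501 / 514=0.97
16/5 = 3.20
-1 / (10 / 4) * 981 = -1962 / 5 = -392.40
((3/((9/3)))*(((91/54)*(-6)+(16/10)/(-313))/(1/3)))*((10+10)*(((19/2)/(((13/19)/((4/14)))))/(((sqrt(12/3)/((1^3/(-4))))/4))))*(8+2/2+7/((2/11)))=4886591665/85449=57187.23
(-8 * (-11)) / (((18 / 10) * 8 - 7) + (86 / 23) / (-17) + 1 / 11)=946220 / 78181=12.10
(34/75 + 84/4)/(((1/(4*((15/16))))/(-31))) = -49879/20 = -2493.95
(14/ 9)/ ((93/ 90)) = 140/ 93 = 1.51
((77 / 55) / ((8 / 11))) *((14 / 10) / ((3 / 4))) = 539 / 150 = 3.59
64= 64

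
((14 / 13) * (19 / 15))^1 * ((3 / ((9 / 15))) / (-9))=-266 / 351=-0.76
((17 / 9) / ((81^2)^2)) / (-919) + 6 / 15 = 712078858697 / 1780197146955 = 0.40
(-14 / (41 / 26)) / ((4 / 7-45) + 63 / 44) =112112 / 542963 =0.21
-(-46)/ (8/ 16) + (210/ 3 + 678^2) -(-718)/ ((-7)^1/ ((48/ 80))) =16092456/ 35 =459784.46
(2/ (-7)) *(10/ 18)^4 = -1250/ 45927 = -0.03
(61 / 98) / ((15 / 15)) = 0.62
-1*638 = -638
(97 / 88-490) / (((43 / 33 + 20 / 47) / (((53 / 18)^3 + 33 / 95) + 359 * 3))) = -411855335568977 / 1320338880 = -311931.54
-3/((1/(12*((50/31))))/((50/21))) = -30000/217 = -138.25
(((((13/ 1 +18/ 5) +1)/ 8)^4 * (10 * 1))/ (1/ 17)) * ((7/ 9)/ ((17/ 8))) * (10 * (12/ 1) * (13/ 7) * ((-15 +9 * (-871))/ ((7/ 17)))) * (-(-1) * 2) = -309795126784/ 25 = -12391805071.36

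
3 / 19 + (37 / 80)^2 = 45211 / 121600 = 0.37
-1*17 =-17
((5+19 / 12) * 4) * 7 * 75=13825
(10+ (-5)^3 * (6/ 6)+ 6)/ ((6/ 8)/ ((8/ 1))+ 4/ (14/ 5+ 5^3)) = -2228832/ 2557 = -871.66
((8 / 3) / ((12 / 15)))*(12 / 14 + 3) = 90 / 7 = 12.86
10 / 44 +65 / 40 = 163 / 88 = 1.85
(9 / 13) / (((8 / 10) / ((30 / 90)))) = 15 / 52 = 0.29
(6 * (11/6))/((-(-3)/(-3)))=-11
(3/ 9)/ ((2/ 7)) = 7/ 6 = 1.17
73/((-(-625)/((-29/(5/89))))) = -188413/3125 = -60.29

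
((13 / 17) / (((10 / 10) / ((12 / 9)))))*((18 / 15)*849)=88296 / 85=1038.78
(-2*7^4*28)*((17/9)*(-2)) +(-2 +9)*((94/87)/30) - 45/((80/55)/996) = 2490625861/5220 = 477131.39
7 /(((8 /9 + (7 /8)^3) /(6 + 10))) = 516096 /7183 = 71.85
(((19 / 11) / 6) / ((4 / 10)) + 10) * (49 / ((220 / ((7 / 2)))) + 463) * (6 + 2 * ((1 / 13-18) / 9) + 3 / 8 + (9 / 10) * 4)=539826151549 / 18120960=29790.15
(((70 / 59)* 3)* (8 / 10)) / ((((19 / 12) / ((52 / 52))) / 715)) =1441440 / 1121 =1285.85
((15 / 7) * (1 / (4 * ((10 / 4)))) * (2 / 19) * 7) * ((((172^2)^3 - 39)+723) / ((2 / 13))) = 504899909463066 / 19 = 26573679445424.53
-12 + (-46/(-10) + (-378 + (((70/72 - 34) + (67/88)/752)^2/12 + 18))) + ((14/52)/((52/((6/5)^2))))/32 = -4972709201549561831/17984319263539200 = -276.50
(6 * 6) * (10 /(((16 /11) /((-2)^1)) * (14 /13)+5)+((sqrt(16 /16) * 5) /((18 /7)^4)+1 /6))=18656087 /195372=95.49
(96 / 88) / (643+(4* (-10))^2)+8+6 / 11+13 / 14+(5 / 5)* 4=4654393 / 345422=13.47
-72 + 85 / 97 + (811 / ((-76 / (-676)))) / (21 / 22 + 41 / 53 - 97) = -30063042065 / 204733341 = -146.84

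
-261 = -261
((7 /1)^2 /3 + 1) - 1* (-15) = 97 /3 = 32.33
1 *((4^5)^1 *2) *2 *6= 24576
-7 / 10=-0.70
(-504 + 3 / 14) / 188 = -7053 / 2632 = -2.68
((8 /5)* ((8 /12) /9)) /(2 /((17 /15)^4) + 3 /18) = 2672672 /31095945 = 0.09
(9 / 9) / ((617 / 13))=13 / 617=0.02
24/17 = 1.41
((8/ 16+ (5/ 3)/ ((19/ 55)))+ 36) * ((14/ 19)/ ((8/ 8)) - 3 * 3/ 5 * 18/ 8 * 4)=-6920459/ 10830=-639.01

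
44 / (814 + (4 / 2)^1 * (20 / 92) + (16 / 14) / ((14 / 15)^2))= 173558 / 3217713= 0.05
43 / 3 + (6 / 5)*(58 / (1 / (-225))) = -46937 / 3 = -15645.67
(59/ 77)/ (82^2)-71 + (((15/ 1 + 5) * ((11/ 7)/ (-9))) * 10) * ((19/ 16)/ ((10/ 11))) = -116.61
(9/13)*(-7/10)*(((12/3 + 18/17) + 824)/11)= -443961/12155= -36.52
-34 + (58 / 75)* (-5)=-568 / 15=-37.87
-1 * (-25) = 25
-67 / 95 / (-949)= 67 / 90155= 0.00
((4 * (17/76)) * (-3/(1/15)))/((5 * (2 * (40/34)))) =-3.42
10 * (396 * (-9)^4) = 25981560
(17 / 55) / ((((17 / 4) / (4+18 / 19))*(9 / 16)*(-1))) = -6016 / 9405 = -0.64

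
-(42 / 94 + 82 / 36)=-2305 / 846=-2.72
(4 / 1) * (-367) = -1468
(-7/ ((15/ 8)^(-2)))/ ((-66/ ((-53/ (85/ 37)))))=-205905/ 23936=-8.60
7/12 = 0.58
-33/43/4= -33/172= -0.19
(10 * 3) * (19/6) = 95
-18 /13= -1.38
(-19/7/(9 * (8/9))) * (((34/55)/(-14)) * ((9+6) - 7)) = 323/2695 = 0.12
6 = 6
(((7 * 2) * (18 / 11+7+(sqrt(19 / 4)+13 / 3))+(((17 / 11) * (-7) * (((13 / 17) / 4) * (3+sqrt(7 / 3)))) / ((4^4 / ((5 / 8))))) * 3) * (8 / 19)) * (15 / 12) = -2275 * sqrt(21) / 856064+70 * sqrt(19) / 19+22306445 / 233472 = 111.59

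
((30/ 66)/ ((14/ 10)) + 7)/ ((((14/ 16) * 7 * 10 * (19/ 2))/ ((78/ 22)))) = 175968/ 3942785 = 0.04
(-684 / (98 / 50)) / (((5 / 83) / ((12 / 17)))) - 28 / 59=-200996204 / 49147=-4089.69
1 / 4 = 0.25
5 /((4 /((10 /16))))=25 /32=0.78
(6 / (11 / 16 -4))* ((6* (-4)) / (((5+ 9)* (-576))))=-2 / 371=-0.01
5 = 5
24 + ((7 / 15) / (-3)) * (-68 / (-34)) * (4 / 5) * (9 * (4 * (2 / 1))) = 152 / 25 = 6.08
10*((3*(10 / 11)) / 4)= 75 / 11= 6.82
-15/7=-2.14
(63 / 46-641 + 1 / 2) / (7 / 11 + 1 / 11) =-40425 / 46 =-878.80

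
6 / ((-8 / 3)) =-2.25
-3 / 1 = -3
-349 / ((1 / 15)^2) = -78525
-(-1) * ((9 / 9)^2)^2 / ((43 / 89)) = 89 / 43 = 2.07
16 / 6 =8 / 3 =2.67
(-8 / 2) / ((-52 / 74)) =74 / 13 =5.69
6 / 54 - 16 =-143 / 9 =-15.89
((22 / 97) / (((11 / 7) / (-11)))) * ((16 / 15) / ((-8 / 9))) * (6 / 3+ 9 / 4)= 3927 / 485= 8.10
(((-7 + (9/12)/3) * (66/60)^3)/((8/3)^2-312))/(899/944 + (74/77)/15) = 629724051/21720739600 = 0.03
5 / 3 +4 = 17 / 3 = 5.67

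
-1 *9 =-9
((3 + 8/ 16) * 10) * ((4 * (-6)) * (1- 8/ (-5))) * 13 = -28392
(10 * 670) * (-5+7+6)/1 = 53600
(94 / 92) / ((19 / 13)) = 611 / 874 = 0.70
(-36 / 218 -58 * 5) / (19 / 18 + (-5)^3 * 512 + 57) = 569304 / 125454095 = 0.00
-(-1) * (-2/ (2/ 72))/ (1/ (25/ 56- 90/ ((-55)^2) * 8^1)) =-63549/ 4235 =-15.01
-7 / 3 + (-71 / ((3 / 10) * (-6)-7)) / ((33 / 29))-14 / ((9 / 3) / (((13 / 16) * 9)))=-29.37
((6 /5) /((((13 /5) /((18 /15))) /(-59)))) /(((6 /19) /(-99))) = 665874 /65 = 10244.22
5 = 5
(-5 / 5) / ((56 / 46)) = -23 / 28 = -0.82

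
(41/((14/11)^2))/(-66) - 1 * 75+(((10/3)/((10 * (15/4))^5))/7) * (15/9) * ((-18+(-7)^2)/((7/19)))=-25244757120307/334884375000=-75.38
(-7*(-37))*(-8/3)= -2072/3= -690.67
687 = 687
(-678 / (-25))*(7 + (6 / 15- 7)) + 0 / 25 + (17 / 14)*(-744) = -781008 / 875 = -892.58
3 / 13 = 0.23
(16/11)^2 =2.12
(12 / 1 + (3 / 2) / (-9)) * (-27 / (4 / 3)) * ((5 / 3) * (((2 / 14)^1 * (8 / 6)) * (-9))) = 9585 / 14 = 684.64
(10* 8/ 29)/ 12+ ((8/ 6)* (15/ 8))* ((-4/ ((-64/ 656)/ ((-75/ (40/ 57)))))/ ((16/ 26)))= -198233465/ 11136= -17801.14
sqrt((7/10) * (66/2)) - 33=-33 + sqrt(2310)/10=-28.19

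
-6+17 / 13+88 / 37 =-2.31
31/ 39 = 0.79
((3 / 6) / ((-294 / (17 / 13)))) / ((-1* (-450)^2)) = 17 / 1547910000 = 0.00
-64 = -64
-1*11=-11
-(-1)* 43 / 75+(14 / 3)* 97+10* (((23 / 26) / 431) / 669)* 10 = 42473228467 / 93710175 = 453.24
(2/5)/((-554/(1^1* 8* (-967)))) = 7736/1385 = 5.59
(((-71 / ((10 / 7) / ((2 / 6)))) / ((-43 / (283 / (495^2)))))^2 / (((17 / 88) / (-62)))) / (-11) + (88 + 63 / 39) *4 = 1978677749381781339712 / 5519916379269703125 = 358.46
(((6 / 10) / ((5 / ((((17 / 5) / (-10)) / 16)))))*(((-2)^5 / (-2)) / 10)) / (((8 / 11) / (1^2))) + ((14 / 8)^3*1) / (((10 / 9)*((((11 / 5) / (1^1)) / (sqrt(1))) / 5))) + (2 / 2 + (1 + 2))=65809691 / 4400000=14.96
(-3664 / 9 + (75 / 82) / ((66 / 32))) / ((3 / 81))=-4951992 / 451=-10980.03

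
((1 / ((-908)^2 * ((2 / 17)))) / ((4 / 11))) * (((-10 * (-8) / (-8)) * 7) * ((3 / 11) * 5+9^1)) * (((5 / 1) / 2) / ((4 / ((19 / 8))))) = -3221925 / 105531392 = -0.03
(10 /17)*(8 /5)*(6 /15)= 32 /85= 0.38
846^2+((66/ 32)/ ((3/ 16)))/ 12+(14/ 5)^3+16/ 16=1073609803/ 1500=715739.87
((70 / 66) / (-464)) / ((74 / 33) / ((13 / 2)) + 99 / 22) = -455 / 964424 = -0.00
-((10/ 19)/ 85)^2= -4/ 104329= -0.00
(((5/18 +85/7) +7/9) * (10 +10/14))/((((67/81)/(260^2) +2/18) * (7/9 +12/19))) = 6487969995000/7185386803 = 902.94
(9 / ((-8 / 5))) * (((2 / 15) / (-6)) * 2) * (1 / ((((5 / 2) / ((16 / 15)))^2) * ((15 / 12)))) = 1024 / 28125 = 0.04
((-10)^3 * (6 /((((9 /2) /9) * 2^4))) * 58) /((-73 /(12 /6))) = 87000 /73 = 1191.78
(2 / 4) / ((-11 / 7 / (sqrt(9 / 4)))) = -21 / 44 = -0.48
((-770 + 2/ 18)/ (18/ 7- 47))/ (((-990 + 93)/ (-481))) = 1794611/ 193131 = 9.29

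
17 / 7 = 2.43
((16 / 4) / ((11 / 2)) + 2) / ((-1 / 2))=-60 / 11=-5.45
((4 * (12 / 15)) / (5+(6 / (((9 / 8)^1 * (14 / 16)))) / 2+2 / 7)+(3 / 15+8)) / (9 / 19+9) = 20387 / 22500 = 0.91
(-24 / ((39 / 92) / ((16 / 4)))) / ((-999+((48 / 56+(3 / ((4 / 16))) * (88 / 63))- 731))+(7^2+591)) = 7728 / 36595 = 0.21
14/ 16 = 7/ 8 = 0.88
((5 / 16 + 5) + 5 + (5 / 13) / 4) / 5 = 433 / 208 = 2.08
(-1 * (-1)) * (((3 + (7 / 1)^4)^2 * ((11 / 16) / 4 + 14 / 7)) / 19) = 50206939 / 76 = 660617.62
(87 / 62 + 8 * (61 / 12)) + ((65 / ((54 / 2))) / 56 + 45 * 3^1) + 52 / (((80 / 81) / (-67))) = -785208443 / 234360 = -3350.44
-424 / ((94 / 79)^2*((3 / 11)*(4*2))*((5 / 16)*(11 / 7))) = -9261644 / 33135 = -279.51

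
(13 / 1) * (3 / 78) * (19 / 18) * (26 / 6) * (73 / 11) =18031 / 1188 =15.18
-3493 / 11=-317.55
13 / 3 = 4.33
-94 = -94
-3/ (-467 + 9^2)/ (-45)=-1/ 5790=-0.00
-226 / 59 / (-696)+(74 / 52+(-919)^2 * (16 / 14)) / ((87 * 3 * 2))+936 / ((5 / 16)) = 67883253973 / 14013090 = 4844.27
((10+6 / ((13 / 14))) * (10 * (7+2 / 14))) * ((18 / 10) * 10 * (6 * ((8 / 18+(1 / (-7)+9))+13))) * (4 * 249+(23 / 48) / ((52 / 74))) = 23374442845625 / 8281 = 2822659442.78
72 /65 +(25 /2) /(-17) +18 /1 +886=1998663 /2210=904.37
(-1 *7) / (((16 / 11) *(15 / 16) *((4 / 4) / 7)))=-539 / 15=-35.93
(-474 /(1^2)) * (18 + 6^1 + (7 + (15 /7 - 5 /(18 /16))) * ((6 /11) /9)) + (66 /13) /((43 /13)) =-342969734 /29799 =-11509.44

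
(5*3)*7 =105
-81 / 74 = -1.09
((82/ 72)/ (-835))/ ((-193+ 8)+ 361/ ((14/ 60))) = -287/ 286622100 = -0.00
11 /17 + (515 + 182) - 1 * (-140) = 14240 /17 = 837.65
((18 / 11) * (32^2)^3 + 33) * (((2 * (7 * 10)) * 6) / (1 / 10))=162349766838000 / 11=14759069712545.45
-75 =-75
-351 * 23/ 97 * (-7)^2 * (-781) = 308945637/ 97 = 3185006.57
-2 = -2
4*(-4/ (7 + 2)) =-16/ 9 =-1.78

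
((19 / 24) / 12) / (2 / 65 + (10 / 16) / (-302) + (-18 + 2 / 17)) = -3170245 / 857943738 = -0.00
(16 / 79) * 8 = 128 / 79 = 1.62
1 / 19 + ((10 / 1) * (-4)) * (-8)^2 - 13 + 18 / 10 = -2571.15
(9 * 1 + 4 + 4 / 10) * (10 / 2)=67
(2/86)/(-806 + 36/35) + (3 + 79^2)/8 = 472780833/605741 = 780.50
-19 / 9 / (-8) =19 / 72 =0.26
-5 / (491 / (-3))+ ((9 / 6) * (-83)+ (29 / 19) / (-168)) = -124.48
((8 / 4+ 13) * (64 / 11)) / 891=320 / 3267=0.10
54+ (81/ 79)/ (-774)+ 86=140.00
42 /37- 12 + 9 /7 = -2481 /259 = -9.58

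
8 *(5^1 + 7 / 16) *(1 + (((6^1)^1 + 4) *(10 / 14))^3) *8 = 127170.16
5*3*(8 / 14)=60 / 7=8.57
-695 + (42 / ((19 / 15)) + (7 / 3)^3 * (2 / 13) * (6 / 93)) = -136802507 / 206739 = -661.72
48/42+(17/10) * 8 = 516/35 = 14.74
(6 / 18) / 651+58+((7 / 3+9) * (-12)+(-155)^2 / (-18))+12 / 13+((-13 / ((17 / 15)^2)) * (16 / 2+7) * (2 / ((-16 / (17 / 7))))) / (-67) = -326771079541 / 231344568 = -1412.49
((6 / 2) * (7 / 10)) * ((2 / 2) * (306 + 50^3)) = 1315713 / 5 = 263142.60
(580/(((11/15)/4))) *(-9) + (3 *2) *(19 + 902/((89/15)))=-27446.59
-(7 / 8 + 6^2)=-295 / 8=-36.88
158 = 158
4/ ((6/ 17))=34/ 3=11.33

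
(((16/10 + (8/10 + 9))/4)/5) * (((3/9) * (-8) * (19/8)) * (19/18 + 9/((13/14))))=-181583/4680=-38.80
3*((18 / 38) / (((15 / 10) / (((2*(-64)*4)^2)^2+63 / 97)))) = 119984206382190 / 1843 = 65102662171.56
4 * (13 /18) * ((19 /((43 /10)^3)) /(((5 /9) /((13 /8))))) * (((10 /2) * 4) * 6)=19266000 /79507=242.32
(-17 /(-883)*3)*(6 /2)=153 /883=0.17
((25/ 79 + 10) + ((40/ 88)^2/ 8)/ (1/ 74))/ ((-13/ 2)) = -467535/ 248534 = -1.88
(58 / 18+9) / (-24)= -0.51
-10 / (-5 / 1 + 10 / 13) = 26 / 11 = 2.36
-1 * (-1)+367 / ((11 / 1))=378 / 11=34.36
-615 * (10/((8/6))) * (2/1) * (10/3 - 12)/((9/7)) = 186550/3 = 62183.33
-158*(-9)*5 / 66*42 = 49770 / 11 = 4524.55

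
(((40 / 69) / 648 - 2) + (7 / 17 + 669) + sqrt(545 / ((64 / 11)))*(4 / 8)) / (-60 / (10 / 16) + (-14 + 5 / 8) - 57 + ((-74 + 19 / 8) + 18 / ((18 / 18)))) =-63412879 / 20902860 - sqrt(5995) / 3520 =-3.06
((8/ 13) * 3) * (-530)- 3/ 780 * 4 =-63601/ 65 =-978.48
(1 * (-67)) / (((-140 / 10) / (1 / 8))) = 67 / 112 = 0.60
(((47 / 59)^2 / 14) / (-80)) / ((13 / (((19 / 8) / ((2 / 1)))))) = -41971 / 810933760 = -0.00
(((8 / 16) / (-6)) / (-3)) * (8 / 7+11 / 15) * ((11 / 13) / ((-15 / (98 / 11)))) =-1379 / 52650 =-0.03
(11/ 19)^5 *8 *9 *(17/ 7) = 197126424/ 17332693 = 11.37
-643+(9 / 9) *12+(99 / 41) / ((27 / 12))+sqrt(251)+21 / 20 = -613.03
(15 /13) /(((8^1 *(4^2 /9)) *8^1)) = 135 /13312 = 0.01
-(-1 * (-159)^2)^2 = -639128961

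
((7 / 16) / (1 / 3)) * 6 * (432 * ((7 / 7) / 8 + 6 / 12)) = 8505 / 4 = 2126.25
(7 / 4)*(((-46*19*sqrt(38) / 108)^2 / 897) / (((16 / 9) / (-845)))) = -71779435 / 31104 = -2307.72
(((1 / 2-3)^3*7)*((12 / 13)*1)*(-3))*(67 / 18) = 58625 / 52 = 1127.40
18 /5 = 3.60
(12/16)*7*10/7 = 15/2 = 7.50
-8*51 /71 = -408 /71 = -5.75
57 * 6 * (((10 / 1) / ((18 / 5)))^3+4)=8698.25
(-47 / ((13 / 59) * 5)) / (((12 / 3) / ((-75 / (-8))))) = -41595 / 416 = -99.99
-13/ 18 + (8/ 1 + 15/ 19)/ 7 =1277/ 2394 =0.53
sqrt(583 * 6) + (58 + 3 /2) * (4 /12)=78.98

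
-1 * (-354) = 354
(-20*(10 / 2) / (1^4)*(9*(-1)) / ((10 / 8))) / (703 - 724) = -240 / 7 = -34.29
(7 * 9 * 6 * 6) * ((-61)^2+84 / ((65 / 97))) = 567029484 / 65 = 8723530.52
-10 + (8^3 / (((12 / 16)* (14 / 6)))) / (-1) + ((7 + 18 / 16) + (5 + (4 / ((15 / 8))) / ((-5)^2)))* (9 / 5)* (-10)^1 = -1891251 / 3500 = -540.36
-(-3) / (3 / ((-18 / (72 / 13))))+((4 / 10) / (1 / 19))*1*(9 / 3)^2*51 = 69703 / 20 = 3485.15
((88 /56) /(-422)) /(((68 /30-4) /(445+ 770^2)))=97901925 /76804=1274.70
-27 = -27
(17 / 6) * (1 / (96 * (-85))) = -1 / 2880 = -0.00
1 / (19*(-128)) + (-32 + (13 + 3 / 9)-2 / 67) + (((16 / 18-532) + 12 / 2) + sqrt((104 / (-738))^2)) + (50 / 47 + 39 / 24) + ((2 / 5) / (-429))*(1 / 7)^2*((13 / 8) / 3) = -1373345965657129 / 2538634116480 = -540.98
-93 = -93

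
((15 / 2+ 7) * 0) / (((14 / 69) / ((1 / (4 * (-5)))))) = 0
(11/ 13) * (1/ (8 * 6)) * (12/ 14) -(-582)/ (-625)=-416821/ 455000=-0.92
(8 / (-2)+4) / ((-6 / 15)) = 0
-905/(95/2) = -362/19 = -19.05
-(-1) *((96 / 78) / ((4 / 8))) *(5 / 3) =160 / 39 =4.10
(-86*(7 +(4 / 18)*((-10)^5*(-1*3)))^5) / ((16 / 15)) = -106228591953698283664032500.00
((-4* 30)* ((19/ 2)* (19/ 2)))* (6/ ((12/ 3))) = -16245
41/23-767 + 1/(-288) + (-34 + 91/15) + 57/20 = -790.30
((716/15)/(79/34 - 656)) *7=-24344/47625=-0.51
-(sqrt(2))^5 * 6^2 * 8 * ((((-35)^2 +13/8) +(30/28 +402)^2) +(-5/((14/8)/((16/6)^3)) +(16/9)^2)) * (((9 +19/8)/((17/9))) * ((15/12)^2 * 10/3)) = -8443445671375 * sqrt(2)/1428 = -8361929538.95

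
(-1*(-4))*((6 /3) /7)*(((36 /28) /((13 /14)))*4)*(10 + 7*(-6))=-18432 /91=-202.55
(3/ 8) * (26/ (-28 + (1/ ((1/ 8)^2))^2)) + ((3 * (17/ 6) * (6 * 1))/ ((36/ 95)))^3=475988021843/ 195264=2437663.99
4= 4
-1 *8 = -8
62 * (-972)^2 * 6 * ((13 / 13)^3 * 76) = 26710933248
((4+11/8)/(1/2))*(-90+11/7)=-26617/28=-950.61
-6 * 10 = -60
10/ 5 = 2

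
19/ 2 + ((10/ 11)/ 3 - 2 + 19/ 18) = 877/ 99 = 8.86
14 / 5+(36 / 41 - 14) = -2116 / 205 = -10.32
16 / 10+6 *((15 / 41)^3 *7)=1260118 / 344605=3.66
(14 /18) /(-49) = -1 /63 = -0.02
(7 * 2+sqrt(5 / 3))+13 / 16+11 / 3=sqrt(15) / 3+887 / 48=19.77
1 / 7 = 0.14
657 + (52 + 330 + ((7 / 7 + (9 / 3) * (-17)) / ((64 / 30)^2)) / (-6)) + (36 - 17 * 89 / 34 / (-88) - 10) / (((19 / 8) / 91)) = 440106179 / 214016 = 2056.42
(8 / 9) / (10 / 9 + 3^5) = 8 / 2197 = 0.00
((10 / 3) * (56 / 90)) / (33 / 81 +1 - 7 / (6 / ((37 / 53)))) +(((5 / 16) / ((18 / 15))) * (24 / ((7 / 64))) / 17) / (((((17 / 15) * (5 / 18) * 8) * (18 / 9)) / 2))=16590428 / 3433031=4.83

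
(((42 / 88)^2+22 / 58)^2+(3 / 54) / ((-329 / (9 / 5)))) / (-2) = -1909563910757 / 10370569341440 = -0.18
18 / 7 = 2.57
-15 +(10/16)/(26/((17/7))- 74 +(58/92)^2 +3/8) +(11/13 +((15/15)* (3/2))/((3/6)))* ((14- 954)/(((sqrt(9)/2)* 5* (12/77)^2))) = -10453254480425/526272903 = -19862.80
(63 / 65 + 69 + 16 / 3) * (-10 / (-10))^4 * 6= 29368 / 65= 451.82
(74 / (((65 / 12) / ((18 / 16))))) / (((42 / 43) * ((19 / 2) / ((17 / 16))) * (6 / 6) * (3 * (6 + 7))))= 81141 / 1798160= 0.05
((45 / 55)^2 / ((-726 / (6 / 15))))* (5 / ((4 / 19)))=-0.01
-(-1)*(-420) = -420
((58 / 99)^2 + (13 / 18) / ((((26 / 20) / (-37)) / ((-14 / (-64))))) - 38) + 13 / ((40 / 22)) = -54890771 / 1568160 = -35.00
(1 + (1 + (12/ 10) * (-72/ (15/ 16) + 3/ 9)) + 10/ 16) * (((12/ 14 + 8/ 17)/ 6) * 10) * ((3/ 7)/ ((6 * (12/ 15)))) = -1408333/ 79968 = -17.61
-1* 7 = -7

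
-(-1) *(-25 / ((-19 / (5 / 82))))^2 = 15625 / 2427364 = 0.01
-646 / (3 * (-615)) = 646 / 1845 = 0.35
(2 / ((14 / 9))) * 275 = 2475 / 7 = 353.57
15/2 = 7.50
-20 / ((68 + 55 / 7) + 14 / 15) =-2100 / 8063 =-0.26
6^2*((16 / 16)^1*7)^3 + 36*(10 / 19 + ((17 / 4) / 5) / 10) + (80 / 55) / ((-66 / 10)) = 4265721041 / 344850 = 12369.79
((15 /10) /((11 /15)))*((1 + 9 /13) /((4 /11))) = 9.52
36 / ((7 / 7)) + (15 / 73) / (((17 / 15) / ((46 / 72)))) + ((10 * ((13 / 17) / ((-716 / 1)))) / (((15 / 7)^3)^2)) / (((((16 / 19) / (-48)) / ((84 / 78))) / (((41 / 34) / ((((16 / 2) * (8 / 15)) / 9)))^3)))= 36.23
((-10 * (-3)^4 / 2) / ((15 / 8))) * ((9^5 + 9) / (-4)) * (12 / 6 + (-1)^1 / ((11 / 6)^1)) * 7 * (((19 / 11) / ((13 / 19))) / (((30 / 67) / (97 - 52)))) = 12958769994912 / 1573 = 8238251745.02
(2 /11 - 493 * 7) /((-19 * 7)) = 37959 /1463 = 25.95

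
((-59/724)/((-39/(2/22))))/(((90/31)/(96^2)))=234112/388245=0.60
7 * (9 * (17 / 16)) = 1071 / 16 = 66.94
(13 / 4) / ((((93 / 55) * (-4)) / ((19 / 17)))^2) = 14196325 / 159971904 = 0.09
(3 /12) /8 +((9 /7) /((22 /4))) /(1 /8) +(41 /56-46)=-15265 /352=-43.37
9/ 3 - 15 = -12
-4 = -4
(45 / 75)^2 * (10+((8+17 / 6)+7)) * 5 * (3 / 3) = 501 / 10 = 50.10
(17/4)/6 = 17/24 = 0.71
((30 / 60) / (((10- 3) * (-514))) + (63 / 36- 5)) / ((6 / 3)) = -5847 / 3598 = -1.63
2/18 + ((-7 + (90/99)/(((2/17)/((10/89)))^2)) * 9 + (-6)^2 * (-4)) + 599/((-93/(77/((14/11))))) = -28641414911/48619098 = -589.10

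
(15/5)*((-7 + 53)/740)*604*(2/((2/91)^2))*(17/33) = 488918521/2035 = 240254.80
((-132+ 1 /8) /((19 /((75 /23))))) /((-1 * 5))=15825 /3496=4.53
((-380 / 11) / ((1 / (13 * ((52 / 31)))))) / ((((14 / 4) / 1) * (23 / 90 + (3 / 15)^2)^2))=-5475600000 / 2222297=-2463.94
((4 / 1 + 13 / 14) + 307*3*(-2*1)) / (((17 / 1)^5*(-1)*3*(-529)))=-8573 / 10515460942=-0.00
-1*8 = -8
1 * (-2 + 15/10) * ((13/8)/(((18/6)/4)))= -13/12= -1.08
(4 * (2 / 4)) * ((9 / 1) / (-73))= -18 / 73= -0.25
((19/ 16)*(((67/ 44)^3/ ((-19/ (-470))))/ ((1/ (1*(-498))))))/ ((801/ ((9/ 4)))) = -145.09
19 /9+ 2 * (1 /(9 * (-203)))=1285 /609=2.11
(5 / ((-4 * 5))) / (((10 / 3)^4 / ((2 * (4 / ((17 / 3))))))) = -243 / 85000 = -0.00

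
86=86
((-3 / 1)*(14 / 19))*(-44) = 1848 / 19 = 97.26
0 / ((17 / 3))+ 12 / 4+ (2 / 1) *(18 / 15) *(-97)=-1149 / 5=-229.80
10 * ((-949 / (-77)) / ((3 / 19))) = 180310 / 231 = 780.56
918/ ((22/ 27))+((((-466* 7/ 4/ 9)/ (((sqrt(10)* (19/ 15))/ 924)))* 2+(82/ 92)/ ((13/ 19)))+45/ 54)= 11137597/ 9867 - 251174* sqrt(10)/ 19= -40675.54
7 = 7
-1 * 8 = -8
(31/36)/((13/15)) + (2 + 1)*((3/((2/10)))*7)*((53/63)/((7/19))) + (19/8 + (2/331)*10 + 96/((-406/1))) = 15146190587/20964216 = 722.48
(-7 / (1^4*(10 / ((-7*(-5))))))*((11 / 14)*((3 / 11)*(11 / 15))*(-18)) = 693 / 10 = 69.30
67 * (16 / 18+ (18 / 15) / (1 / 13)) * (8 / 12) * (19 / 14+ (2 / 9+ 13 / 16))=1761.62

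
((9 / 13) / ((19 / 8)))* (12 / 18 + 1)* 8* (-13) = -960 / 19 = -50.53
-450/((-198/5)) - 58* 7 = -4341/11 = -394.64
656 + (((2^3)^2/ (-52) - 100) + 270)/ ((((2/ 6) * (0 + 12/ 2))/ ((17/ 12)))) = 120985/ 156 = 775.54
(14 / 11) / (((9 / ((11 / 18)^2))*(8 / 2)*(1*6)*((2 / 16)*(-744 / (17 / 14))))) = -187 / 6508512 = -0.00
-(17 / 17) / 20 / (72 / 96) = -1 / 15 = -0.07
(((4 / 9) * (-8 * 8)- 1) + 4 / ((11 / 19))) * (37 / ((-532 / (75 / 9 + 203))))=26167399 / 79002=331.22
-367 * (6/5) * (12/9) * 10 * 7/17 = -41104/17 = -2417.88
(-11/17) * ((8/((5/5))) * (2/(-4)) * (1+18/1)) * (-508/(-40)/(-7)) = -53086/595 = -89.22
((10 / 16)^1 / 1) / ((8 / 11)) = 55 / 64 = 0.86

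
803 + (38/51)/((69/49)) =803.53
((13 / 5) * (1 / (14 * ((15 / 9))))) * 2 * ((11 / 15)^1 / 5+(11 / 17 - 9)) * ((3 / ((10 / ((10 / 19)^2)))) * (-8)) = 6528912 / 5369875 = 1.22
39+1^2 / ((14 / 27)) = 573 / 14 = 40.93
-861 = -861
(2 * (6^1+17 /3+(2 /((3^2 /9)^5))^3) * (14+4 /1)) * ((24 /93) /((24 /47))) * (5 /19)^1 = 55460 /589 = 94.16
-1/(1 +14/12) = -6/13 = -0.46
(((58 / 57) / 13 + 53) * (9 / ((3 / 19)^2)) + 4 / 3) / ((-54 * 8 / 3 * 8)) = -16.63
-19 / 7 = -2.71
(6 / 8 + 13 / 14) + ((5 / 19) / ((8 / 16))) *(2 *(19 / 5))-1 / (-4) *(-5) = 31 / 7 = 4.43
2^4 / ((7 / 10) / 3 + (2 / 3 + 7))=160 / 79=2.03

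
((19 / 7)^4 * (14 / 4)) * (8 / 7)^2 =4170272 / 16807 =248.13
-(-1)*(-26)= -26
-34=-34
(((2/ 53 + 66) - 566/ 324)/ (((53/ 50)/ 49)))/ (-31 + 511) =135240245/ 21842784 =6.19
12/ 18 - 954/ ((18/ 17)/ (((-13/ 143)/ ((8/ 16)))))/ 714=0.90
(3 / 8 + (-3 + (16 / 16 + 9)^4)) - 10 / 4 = 79959 / 8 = 9994.88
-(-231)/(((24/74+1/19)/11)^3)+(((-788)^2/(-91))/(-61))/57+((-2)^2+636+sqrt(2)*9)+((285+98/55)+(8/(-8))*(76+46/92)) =9*sqrt(2)+743685390904645979263/129540743582250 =5740950.83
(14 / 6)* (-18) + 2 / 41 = -1720 / 41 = -41.95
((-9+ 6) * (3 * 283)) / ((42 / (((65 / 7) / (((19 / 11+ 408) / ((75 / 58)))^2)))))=-37560290625 / 6696643489928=-0.01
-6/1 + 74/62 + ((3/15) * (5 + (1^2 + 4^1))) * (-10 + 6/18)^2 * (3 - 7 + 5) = 50801/279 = 182.08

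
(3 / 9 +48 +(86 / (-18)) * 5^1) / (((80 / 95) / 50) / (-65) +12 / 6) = 3396250 / 277839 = 12.22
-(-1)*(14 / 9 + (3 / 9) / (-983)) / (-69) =-0.02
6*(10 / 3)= 20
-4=-4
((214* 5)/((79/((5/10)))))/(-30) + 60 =28333/474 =59.77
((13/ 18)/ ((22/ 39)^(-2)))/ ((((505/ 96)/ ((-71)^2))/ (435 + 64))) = 19479714496/ 177255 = 109896.56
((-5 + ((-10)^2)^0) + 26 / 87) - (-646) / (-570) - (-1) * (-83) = -12736 / 145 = -87.83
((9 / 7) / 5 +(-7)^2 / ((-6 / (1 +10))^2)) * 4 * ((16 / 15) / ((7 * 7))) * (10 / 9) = 6650848 / 416745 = 15.96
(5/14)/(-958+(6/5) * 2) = -0.00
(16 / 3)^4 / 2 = 32768 / 81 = 404.54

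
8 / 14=4 / 7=0.57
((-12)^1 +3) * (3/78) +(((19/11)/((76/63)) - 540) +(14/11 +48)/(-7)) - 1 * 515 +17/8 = -770827/728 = -1058.83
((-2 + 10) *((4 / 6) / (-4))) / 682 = -2 / 1023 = -0.00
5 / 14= 0.36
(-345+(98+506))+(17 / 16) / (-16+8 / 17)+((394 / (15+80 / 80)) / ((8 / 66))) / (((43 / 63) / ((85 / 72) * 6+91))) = 2674821211 / 90816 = 29453.19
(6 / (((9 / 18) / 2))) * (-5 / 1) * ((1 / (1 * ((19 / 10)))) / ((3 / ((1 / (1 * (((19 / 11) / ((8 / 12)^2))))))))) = -17600 / 3249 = -5.42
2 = 2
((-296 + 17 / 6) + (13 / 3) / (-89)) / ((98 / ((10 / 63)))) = -782885 / 1648458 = -0.47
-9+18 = 9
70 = 70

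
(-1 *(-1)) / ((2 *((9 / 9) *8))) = 1 / 16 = 0.06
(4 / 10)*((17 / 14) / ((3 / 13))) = 221 / 105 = 2.10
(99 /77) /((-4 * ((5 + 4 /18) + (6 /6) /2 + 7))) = -81 /3206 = -0.03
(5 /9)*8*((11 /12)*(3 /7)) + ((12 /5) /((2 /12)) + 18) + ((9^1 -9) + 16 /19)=209404 /5985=34.99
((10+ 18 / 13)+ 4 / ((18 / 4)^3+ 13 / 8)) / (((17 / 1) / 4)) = 220464 / 81991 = 2.69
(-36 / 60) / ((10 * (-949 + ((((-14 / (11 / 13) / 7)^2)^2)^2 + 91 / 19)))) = -12218456217 / 6105795090200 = -0.00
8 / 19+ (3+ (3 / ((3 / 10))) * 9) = 1775 / 19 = 93.42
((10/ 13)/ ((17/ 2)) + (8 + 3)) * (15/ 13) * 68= 147060/ 169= 870.18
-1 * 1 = -1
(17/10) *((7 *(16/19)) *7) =70.15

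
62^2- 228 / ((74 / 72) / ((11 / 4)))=119656 / 37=3233.95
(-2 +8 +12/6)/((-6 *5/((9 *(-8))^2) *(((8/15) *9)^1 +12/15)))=-1728/7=-246.86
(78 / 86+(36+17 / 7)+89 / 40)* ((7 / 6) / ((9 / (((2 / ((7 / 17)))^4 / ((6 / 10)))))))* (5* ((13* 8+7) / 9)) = 7731703088765 / 25088049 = 308182.72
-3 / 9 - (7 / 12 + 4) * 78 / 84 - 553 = -557.59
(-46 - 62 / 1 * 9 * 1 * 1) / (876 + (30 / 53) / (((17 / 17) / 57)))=-16006 / 24069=-0.67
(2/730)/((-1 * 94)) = -1/34310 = -0.00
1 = 1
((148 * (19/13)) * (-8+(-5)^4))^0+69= 70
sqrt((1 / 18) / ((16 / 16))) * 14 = 7 * sqrt(2) / 3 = 3.30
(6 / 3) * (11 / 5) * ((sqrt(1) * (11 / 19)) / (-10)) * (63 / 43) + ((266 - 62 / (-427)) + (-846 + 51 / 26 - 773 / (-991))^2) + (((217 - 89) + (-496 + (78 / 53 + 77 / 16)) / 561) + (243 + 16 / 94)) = 23035106532263426836210304521 / 32365366202081633120400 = 711720.87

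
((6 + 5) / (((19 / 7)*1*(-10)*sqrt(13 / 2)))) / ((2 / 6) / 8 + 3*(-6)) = 924*sqrt(26) / 532285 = 0.01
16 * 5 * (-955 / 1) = -76400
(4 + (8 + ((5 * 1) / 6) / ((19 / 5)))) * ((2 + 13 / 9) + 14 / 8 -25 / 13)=2132683 / 53352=39.97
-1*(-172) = 172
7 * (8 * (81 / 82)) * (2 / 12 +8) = 18522 / 41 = 451.76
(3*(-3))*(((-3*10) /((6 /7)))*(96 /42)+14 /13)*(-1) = -9234 /13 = -710.31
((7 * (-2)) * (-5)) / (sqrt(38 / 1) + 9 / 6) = -420 / 143 + 280 * sqrt(38) / 143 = 9.13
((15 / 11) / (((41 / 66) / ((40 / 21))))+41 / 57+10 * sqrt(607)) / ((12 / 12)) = 80167 / 16359+10 * sqrt(607) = 251.27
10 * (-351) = -3510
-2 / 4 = -1 / 2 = -0.50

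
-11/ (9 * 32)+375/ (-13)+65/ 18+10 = -19061/ 1248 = -15.27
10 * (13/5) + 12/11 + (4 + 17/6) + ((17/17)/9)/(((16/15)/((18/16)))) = 143791/4224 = 34.04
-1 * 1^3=-1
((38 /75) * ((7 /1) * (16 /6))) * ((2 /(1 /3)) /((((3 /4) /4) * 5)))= 68096 /1125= 60.53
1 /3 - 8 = -23 /3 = -7.67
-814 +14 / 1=-800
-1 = -1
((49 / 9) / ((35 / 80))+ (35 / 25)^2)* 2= 6482 / 225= 28.81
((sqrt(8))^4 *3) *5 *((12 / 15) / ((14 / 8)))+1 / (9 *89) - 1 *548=-611957 / 5607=-109.14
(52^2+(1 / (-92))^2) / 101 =22886657 / 854864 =26.77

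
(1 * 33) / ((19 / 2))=66 / 19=3.47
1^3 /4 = 1 /4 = 0.25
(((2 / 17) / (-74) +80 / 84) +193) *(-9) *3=-23057064 / 4403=-5236.67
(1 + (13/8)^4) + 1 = 36753/4096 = 8.97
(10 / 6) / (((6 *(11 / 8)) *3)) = 20 / 297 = 0.07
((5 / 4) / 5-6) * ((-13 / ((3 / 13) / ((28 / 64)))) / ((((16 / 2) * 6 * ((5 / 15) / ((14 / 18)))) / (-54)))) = -190463 / 512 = -372.00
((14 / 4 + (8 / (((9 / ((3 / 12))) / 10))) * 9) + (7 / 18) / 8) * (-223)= -756193 / 144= -5251.34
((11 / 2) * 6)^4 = 1185921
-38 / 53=-0.72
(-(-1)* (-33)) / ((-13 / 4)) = 132 / 13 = 10.15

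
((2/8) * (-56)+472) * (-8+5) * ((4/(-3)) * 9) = 16488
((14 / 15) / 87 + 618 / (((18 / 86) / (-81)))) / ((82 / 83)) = -12952632064 / 53505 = -242082.65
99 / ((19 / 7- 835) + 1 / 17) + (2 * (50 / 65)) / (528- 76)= -16811114 / 145482415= -0.12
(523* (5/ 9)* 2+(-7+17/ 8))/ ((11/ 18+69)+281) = 1.64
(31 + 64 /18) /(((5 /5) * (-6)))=-311 /54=-5.76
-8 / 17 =-0.47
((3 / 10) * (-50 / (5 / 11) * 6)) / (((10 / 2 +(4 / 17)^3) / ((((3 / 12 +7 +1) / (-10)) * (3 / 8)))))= 4377483 / 358240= 12.22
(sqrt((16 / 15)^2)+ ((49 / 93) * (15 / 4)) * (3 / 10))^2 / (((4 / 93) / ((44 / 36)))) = 419165219 / 5356800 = 78.25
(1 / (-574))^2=1 / 329476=0.00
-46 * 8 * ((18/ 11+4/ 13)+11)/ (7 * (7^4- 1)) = -14191/ 50050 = -0.28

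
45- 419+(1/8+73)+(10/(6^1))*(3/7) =-16809/56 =-300.16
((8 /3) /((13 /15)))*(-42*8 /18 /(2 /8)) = -8960 /39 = -229.74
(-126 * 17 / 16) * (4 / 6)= -357 / 4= -89.25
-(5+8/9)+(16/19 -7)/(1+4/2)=-1358/171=-7.94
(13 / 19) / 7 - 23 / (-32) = 3475 / 4256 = 0.82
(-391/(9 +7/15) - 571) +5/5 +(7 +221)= -54429/142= -383.30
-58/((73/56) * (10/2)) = -3248/365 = -8.90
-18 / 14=-9 / 7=-1.29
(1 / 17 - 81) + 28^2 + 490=20282 / 17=1193.06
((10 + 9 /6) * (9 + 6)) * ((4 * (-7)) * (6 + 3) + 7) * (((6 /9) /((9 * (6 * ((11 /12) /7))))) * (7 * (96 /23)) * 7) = -26891200 /33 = -814884.85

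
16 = 16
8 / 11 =0.73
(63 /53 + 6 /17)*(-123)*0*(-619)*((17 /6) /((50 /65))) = 0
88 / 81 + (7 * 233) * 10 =1321198 / 81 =16311.09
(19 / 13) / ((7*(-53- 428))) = -19 / 43771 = -0.00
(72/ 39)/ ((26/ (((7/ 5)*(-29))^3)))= -100385124/ 21125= -4751.96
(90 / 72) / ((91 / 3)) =0.04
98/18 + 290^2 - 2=84103.44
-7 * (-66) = 462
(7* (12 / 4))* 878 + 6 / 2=18441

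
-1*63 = -63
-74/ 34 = -37/ 17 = -2.18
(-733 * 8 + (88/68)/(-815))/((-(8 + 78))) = 40622871/595765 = 68.19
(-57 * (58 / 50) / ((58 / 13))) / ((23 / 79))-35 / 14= -30707 / 575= -53.40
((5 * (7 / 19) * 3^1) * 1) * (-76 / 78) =-70 / 13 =-5.38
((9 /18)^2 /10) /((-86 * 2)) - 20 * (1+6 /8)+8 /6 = -694883 /20640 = -33.67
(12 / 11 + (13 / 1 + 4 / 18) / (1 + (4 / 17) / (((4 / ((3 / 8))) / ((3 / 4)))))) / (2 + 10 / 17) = 468605 / 86031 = 5.45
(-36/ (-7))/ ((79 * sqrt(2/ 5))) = 18 * sqrt(10)/ 553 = 0.10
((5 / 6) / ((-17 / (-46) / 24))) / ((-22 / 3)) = -1380 / 187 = -7.38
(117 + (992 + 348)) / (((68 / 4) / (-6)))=-514.24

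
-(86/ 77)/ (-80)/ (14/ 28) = 43/ 1540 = 0.03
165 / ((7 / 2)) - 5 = 295 / 7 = 42.14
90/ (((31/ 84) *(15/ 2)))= 1008/ 31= 32.52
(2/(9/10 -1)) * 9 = -180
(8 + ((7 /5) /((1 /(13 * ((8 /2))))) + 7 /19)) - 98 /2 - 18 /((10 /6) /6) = -620 /19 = -32.63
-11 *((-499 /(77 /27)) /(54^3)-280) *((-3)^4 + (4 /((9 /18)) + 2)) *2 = 1634599447 /2916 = 560562.22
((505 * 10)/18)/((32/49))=123725/288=429.60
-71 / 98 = -0.72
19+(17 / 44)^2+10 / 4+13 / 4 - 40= -29235 / 1936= -15.10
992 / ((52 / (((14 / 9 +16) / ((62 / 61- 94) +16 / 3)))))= -298778 / 78195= -3.82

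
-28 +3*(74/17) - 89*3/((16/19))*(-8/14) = 79129/476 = 166.24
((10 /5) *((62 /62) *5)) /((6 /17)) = 85 /3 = 28.33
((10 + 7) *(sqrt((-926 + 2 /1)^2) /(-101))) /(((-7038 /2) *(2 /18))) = 924 /2323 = 0.40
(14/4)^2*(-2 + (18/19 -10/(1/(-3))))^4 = 1120951562500/130321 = 8601465.32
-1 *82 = -82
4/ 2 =2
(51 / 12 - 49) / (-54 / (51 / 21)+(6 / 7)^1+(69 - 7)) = -21301 / 19336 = -1.10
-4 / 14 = -2 / 7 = -0.29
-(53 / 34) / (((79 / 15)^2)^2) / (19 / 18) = -0.00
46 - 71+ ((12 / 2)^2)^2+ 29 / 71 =90270 / 71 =1271.41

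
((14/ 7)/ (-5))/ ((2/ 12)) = -12/ 5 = -2.40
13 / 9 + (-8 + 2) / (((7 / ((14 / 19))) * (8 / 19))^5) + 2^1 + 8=52709 / 4608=11.44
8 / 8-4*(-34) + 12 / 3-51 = 90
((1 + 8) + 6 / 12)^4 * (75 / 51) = 11978.03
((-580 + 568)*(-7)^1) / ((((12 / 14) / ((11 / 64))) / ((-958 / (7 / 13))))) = -479479 / 16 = -29967.44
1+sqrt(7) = 3.65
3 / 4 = 0.75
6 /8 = 0.75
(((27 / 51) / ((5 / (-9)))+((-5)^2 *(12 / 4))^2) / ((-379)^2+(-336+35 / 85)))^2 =176331841 / 114487489600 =0.00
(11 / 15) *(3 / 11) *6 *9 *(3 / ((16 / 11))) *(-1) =-891 / 40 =-22.28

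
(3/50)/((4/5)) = 3/40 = 0.08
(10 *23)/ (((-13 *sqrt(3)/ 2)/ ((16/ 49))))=-7360 *sqrt(3)/ 1911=-6.67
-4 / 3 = -1.33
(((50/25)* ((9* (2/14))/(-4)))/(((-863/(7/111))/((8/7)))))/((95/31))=372/21234115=0.00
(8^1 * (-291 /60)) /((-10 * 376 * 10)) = 97 /94000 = 0.00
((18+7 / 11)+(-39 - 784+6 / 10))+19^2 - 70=-28202 / 55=-512.76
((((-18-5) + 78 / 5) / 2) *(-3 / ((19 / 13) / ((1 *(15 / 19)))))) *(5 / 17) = 21645 / 12274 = 1.76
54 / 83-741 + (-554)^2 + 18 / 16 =203301379 / 664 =306176.78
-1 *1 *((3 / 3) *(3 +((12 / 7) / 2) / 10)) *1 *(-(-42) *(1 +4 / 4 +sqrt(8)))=-1296 *sqrt(2) / 5 - 1296 / 5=-625.76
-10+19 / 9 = -71 / 9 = -7.89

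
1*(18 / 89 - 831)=-73941 / 89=-830.80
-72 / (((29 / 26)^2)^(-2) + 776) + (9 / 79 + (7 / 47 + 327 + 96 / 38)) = 532349394011020 / 1614665132771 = 329.70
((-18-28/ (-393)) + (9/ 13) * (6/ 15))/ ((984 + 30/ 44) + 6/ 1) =-9920152/ 556753275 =-0.02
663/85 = 39/5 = 7.80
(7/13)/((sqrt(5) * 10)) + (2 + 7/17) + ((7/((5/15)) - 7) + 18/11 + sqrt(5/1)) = 657 * sqrt(5)/650 + 3375/187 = 20.31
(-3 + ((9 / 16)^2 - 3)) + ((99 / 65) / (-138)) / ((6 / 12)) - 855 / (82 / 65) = -683.45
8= 8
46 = 46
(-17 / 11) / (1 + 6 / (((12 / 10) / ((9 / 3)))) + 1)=-1 / 11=-0.09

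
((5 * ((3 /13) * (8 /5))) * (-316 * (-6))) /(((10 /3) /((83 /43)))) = 5665248 /2795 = 2026.92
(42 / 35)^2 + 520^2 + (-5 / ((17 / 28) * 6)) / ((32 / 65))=5516132501 / 20400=270398.65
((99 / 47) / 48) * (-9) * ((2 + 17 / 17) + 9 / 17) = -4455 / 3196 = -1.39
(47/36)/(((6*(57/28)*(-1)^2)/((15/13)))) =1645/13338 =0.12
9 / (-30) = -3 / 10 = -0.30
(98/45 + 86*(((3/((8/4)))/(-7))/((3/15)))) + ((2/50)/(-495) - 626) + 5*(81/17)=-692.14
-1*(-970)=970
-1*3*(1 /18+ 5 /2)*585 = -4485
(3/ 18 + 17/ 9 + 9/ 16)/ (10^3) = 377/ 144000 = 0.00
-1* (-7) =7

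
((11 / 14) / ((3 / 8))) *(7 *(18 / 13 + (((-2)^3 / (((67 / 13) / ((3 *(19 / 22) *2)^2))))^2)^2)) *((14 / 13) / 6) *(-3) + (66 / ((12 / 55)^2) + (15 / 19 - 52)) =-721195554898746719694142109 / 30262134292998403224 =-23831615.71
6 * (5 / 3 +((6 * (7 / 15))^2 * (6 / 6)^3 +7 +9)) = 3826 / 25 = 153.04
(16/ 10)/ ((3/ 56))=29.87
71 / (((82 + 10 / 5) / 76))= 1349 / 21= 64.24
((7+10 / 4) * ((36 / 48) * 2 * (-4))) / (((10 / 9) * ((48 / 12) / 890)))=-45657 / 4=-11414.25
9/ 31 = 0.29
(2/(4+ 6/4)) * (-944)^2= 3564544/11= 324049.45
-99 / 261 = -11 / 29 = -0.38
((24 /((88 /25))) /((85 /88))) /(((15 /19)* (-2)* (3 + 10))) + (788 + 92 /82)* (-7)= -50054754 /9061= -5524.20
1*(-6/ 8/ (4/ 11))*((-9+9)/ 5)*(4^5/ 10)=0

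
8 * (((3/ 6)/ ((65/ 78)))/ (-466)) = -0.01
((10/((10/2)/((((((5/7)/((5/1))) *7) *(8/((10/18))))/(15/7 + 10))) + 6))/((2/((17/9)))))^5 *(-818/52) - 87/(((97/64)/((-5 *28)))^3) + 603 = 68569633.90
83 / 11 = 7.55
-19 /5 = -3.80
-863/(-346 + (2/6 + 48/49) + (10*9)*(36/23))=2917803/689107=4.23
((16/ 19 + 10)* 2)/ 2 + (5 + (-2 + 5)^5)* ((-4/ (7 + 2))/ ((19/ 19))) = -16994/ 171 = -99.38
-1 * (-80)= 80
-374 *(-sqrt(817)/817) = 374 *sqrt(817)/817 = 13.08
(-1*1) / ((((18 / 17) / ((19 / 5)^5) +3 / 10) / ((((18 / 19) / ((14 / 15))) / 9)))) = -110772850 / 295968281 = -0.37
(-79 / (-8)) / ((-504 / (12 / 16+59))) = -18881 / 16128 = -1.17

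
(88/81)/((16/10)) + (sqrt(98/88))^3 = 55/81 + 343 * sqrt(11)/968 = 1.85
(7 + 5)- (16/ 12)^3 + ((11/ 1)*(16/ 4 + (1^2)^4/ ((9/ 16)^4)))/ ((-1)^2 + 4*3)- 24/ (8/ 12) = -95356/ 6561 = -14.53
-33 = -33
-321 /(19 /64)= -1081.26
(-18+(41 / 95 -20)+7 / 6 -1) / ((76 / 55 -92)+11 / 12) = 469018 / 1124857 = 0.42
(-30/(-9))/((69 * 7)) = 10/1449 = 0.01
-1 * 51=-51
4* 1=4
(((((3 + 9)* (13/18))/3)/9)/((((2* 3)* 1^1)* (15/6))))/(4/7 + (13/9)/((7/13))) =182/27675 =0.01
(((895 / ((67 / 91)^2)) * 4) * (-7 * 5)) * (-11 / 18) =5706851150 / 40401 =141255.20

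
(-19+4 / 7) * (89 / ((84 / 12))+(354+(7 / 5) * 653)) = -5783328 / 245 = -23605.42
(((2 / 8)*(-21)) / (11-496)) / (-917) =-3 / 254140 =-0.00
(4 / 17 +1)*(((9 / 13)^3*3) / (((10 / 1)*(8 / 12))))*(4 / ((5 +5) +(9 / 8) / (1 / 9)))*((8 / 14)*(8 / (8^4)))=19683 / 481055120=0.00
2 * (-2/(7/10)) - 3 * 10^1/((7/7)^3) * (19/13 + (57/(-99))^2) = -1965640/33033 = -59.51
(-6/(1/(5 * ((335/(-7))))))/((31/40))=402000/217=1852.53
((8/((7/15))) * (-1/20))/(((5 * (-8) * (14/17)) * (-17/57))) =-171/1960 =-0.09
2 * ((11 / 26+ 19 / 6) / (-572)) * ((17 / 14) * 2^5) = -2720 / 5577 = -0.49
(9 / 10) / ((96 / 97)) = 291 / 320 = 0.91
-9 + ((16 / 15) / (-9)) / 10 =-6083 / 675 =-9.01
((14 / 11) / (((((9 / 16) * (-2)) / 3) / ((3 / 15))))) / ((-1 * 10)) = 56 / 825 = 0.07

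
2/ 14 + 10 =71/ 7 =10.14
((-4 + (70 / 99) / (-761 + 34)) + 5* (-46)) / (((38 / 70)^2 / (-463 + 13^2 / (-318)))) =368066.04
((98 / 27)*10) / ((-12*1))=-245 / 81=-3.02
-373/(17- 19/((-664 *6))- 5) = -1486032/47827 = -31.07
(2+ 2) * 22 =88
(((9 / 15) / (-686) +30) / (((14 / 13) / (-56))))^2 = 7157347803684 / 2941225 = 2433458.10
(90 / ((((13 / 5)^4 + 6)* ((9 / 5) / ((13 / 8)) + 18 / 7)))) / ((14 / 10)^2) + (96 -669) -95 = -14045941823 / 21034461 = -667.76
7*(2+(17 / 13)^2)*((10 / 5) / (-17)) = -8778 / 2873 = -3.06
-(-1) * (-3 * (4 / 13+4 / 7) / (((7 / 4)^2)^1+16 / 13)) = -3840 / 6251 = -0.61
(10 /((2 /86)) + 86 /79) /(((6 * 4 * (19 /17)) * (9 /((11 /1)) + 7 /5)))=7.25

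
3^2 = 9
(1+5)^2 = 36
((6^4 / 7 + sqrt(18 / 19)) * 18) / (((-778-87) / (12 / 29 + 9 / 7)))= -1609632 / 245833-3726 * sqrt(38) / 667261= -6.58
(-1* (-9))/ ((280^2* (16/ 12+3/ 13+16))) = 351/ 53704000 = 0.00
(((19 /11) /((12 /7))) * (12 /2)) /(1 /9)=54.41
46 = 46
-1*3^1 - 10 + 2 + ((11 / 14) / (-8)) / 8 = -9867 / 896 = -11.01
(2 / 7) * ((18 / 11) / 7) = 36 / 539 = 0.07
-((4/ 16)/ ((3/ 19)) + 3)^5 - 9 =-505523863/ 248832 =-2031.59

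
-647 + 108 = -539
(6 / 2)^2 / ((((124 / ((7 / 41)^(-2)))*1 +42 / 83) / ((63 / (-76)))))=-11301363 / 6241880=-1.81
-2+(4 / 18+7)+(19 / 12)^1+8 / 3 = 341 / 36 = 9.47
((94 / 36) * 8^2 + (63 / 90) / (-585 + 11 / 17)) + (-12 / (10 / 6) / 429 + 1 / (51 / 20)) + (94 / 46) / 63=58618980536251 / 349927037460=167.52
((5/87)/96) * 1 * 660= 0.40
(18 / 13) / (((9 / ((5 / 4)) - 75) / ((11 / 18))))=-0.01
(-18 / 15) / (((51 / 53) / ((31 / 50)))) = -1643 / 2125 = -0.77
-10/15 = -2/3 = -0.67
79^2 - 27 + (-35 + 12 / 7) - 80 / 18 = 6176.27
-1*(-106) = 106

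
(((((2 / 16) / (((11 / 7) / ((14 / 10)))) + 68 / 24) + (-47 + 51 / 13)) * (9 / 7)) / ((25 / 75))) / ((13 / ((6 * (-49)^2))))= -6377763609 / 37180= -171537.48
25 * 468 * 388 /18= 252200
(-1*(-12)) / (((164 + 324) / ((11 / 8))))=33 / 976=0.03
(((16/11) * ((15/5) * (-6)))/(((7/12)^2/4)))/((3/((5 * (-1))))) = 276480/539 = 512.95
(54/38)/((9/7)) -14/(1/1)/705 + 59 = 804844/13395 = 60.09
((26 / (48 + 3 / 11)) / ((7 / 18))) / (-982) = -286 / 202783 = -0.00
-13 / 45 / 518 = -13 / 23310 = -0.00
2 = 2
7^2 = 49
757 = 757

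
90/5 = 18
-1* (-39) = 39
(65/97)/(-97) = -0.01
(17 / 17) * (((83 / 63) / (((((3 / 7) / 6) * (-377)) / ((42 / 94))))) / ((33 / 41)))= -47642 / 1754181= -0.03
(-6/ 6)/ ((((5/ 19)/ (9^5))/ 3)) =-3365793/ 5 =-673158.60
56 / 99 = 0.57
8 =8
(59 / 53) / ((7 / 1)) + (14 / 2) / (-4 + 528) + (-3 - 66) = -13380363 / 194404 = -68.83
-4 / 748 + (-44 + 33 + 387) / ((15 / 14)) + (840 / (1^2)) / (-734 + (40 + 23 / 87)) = 11841127183 / 33859155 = 349.72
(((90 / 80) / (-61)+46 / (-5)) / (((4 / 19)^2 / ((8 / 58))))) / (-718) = 8119973 / 203222720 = 0.04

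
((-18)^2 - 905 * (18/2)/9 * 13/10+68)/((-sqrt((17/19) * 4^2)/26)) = 20397 * sqrt(323)/68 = 5390.87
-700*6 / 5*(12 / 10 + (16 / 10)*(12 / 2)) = -9072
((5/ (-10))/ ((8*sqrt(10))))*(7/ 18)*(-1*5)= 7*sqrt(10)/ 576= 0.04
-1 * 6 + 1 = -5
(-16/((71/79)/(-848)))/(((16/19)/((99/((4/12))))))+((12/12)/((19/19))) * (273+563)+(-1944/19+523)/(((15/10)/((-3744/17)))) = 120708265988/22933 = 5263518.34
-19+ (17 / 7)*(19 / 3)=-76 / 21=-3.62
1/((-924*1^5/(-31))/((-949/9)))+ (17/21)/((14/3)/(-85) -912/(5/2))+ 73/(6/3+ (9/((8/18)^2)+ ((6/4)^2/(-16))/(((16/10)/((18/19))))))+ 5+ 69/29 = 1266440699902765/235530657600084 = 5.38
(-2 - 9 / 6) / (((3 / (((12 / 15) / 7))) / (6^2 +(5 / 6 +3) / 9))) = -1967 / 405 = -4.86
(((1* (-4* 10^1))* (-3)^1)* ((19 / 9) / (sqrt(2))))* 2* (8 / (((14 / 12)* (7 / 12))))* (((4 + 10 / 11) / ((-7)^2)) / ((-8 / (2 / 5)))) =-393984* sqrt(2) / 26411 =-21.10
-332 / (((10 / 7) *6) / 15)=-581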